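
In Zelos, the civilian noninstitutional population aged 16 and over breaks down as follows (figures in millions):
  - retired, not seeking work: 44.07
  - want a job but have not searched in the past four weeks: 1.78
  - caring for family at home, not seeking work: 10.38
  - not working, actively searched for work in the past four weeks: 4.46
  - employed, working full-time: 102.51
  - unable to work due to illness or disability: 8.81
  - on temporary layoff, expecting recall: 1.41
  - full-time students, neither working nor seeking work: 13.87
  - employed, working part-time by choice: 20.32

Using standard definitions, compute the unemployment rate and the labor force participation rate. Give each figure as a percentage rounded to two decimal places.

Unemployment rate ≈ 4.56%; labor force participation rate ≈ 61.99%.

Employed = 102.51 + 20.32 = 122.83 million.
Unemployed = 4.46 + 1.41 = 5.87 million (jobless and actively searching, or on temporary layoff).
Labor force = 122.83 + 5.87 = 128.70 million.
Not in labor force = 44.07 + 1.78 + 10.38 + 8.81 + 13.87 = 78.91 million (those not working and not actively searching are outside the labor force — including those who want a job but have given up searching).
Civilian working-age population = 128.70 + 78.91 = 207.61 million.
Unemployment rate = 5.87 / 128.70 = 4.56%.
Labor force participation rate = 128.70 / 207.61 = 61.99%.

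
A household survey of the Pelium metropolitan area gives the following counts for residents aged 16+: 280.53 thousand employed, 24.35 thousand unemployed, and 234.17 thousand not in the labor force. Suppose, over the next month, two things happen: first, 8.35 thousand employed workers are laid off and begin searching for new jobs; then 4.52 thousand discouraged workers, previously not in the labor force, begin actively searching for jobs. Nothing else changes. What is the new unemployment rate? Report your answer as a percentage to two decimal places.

New unemployment rate ≈ 12.03%.

Initially, labor force = 280.53 + 24.35 = 304.88 thousand, so u = 24.35/304.88 = 7.99%.
After the first change, employed falls and unemployed rises by 8.35; labor force unchanged → E = 272.18, U = 32.70, labor force = 304.88 thousand.
After the second change, unemployed and labor force both rise by 4.52 → E = 272.18, U = 37.22, labor force = 309.40 thousand.
New unemployment rate = 37.22 / 309.40 = 12.03%.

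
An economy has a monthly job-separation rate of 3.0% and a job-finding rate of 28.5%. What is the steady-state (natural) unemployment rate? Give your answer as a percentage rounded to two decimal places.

Steady-state unemployment rate ≈ 9.52%.

At steady state the flows balance: s·E = f·U, so U/(E+U) = s/(s+f).
u* = 3.0 / (3.0 + 28.5) = 3.0 / 31.50 = 9.52%.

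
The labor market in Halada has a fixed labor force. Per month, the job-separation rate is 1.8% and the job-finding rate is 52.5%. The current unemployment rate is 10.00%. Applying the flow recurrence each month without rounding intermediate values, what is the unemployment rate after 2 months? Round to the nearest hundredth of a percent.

With a fixed labor force, u_{t+1} = u_t + s·(1−u_t) − f·u_t = u_t·(1−s−f) + s.
Here 1−s−f = 0.457 and s = 0.018.
u_1 = 0.100000 × 0.457 + 0.018 = 0.063700.
u_2 = 0.063700 × 0.457 + 0.018 = 0.047111.

Unemployment rate after two months ≈ 4.71%.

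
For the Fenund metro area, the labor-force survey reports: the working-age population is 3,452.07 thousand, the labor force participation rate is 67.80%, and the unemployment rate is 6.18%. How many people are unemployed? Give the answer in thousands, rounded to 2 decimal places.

About 144.64 thousand are unemployed.

Labor force = 0.6780 × 3,452.07 = 2,340.50 thousand.
Unemployed = 0.0618 × 2,340.50 ≈ 144.64 thousand.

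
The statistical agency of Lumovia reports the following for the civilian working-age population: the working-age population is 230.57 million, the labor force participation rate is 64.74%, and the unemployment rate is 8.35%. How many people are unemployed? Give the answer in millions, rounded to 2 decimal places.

Labor force = 0.6474 × 230.57 = 149.27 million.
Unemployed = 0.0835 × 149.27 ≈ 12.46 million.

About 12.46 million are unemployed.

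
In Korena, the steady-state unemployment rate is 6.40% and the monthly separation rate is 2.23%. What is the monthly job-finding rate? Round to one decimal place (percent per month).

Job-finding rate ≈ 32.6% per month.

From u* = s/(s+f): f = s·(1−u)/u.
f = 2.23 × (1 − 0.0640) / 0.0640 = 2.0873 / 0.0640 ≈ 32.6% per month.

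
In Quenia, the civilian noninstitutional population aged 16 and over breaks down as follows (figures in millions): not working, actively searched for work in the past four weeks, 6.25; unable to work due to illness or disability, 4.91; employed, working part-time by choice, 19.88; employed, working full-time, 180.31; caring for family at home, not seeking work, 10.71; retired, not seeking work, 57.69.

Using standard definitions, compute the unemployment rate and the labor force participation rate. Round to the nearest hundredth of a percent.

Unemployment rate ≈ 3.03%; labor force participation rate ≈ 73.79%.

Employed = 19.88 + 180.31 = 200.19 million.
Unemployed = 6.25 million.
Labor force = 200.19 + 6.25 = 206.44 million.
Not in labor force = 4.91 + 10.71 + 57.69 = 73.31 million (those not working and not actively searching are outside the labor force).
Civilian working-age population = 206.44 + 73.31 = 279.75 million.
Unemployment rate = 6.25 / 206.44 = 3.03%.
Labor force participation rate = 206.44 / 279.75 = 73.79%.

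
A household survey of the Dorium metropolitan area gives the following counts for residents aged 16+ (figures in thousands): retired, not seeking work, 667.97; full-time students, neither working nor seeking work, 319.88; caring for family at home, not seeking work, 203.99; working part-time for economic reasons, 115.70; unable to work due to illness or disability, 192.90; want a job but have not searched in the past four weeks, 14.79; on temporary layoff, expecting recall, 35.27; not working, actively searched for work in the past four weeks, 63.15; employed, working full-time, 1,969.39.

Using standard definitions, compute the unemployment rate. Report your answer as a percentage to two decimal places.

Unemployment rate ≈ 4.51%.

Employed = 115.70 + 1,969.39 = 2,085.09 thousand (anyone who worked, including part-time for economic reasons, counts as employed).
Unemployed = 35.27 + 63.15 = 98.42 thousand (jobless and actively searching, or on temporary layoff).
Labor force = 2,085.09 + 98.42 = 2,183.51 thousand.
Unemployment rate = 98.42 / 2,183.51 = 4.51%.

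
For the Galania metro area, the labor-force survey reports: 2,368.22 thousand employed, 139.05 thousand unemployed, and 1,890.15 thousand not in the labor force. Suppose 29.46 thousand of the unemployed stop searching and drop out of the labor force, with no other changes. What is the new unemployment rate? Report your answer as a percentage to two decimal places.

Initially, labor force = 2,368.22 + 139.05 = 2,507.27 thousand, so u = 139.05/2,507.27 = 5.55%.
After the change, unemployed and labor force both fall by 29.46 → E = 2,368.22, U = 109.59, labor force = 2,477.81 thousand.
New unemployment rate = 109.59 / 2,477.81 = 4.42%.

New unemployment rate ≈ 4.42%.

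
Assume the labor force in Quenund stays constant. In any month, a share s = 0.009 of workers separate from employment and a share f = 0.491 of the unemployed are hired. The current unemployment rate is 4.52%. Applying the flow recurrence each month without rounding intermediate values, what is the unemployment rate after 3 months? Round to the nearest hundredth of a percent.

Unemployment rate after three months ≈ 2.14%.

With a fixed labor force, u_{t+1} = u_t + s·(1−u_t) − f·u_t = u_t·(1−s−f) + s.
Here 1−s−f = 0.500 and s = 0.009.
u_1 = 0.045200 × 0.500 + 0.009 = 0.031600.
u_2 = 0.031600 × 0.500 + 0.009 = 0.024800.
u_3 = 0.024800 × 0.500 + 0.009 = 0.021400.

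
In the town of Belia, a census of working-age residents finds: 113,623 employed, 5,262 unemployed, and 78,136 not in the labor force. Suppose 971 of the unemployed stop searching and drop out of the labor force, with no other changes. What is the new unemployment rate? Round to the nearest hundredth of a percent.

Initially, labor force = 113,623 + 5,262 = 118,885, so u = 5,262/118,885 = 4.43%.
After the change, unemployed and labor force both fall by 971 → E = 113,623, U = 4,291, labor force = 117,914.
New unemployment rate = 4,291 / 117,914 = 3.64%.

New unemployment rate ≈ 3.64%.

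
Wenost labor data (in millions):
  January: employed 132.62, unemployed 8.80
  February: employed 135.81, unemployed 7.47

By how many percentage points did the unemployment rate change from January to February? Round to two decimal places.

January: labor force = 132.62 + 8.80 = 141.42; u = 8.80/141.42 = 6.22%.
February: labor force = 135.81 + 7.47 = 143.28; u = 7.47/143.28 = 5.21%.
Change = 5.21% − 6.22% = −1.01 pp.

The unemployment rate changed by −1.01 percentage points.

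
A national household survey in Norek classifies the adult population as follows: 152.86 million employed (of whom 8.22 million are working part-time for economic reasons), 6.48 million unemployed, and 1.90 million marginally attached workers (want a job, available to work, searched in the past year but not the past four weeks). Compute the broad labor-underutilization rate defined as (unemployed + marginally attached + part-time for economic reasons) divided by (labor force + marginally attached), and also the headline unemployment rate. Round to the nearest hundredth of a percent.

Broad underutilization rate ≈ 10.30%; headline unemployment rate ≈ 4.07%.

Labor force = 152.86 + 6.48 = 159.34 million.
Numerator = 6.48 + 1.90 + 8.22 = 16.60 million.
Denominator = 159.34 + 1.90 = 161.24 million.
Broad rate = 16.60 / 161.24 = 10.30%.
Headline unemployment rate = 6.48 / 159.34 = 4.07%.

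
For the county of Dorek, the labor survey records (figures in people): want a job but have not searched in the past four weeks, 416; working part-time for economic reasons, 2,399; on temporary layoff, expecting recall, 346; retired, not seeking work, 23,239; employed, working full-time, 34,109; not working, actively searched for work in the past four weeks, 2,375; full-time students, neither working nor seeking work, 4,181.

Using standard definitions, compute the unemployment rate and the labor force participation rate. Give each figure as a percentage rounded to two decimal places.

Employed = 2,399 + 34,109 = 36,508 (anyone who worked, including part-time for economic reasons, counts as employed).
Unemployed = 346 + 2,375 = 2,721 (jobless and actively searching, or on temporary layoff).
Labor force = 36,508 + 2,721 = 39,229.
Not in labor force = 416 + 23,239 + 4,181 = 27,836 (those not working and not actively searching are outside the labor force — including those who want a job but have given up searching).
Civilian working-age population = 39,229 + 27,836 = 67,065.
Unemployment rate = 2,721 / 39,229 = 6.94%.
Labor force participation rate = 39,229 / 67,065 = 58.49%.

Unemployment rate ≈ 6.94%; labor force participation rate ≈ 58.49%.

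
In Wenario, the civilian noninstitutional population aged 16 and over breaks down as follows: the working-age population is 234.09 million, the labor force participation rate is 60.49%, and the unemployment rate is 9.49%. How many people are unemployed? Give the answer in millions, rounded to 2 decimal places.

About 13.44 million are unemployed.

Labor force = 0.6049 × 234.09 = 141.60 million.
Unemployed = 0.0949 × 141.60 ≈ 13.44 million.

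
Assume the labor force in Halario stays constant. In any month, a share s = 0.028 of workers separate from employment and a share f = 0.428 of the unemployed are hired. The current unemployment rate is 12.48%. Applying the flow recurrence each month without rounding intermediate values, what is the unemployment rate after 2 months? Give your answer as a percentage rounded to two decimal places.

With a fixed labor force, u_{t+1} = u_t + s·(1−u_t) − f·u_t = u_t·(1−s−f) + s.
Here 1−s−f = 0.544 and s = 0.028.
u_1 = 0.124800 × 0.544 + 0.028 = 0.095891.
u_2 = 0.095891 × 0.544 + 0.028 = 0.080165.

Unemployment rate after two months ≈ 8.02%.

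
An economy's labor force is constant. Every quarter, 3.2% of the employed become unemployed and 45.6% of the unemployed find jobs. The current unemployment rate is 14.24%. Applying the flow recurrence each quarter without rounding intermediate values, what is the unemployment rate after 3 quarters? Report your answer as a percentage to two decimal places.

With a fixed labor force, u_{t+1} = u_t + s·(1−u_t) − f·u_t = u_t·(1−s−f) + s.
Here 1−s−f = 0.512 and s = 0.032.
u_1 = 0.142400 × 0.512 + 0.032 = 0.104909.
u_2 = 0.104909 × 0.512 + 0.032 = 0.085713.
u_3 = 0.085713 × 0.512 + 0.032 = 0.075885.

Unemployment rate after three quarters ≈ 7.59%.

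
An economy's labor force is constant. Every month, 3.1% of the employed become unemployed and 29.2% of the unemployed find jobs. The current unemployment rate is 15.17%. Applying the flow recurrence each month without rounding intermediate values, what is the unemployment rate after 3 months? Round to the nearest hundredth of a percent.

With a fixed labor force, u_{t+1} = u_t + s·(1−u_t) − f·u_t = u_t·(1−s−f) + s.
Here 1−s−f = 0.677 and s = 0.031.
u_1 = 0.151700 × 0.677 + 0.031 = 0.133701.
u_2 = 0.133701 × 0.677 + 0.031 = 0.121516.
u_3 = 0.121516 × 0.677 + 0.031 = 0.113266.

Unemployment rate after three months ≈ 11.33%.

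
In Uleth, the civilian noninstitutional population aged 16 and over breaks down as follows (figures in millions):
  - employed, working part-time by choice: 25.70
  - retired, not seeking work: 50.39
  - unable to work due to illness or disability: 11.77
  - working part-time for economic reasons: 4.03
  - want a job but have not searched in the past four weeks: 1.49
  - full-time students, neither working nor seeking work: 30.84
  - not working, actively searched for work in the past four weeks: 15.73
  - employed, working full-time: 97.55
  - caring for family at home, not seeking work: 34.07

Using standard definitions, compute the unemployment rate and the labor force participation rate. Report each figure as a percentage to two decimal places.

Unemployment rate ≈ 11.00%; labor force participation rate ≈ 52.66%.

Employed = 25.70 + 4.03 + 97.55 = 127.28 million (anyone who worked, including part-time for economic reasons, counts as employed).
Unemployed = 15.73 million.
Labor force = 127.28 + 15.73 = 143.01 million.
Not in labor force = 50.39 + 11.77 + 1.49 + 30.84 + 34.07 = 128.56 million (those not working and not actively searching are outside the labor force — including those who want a job but have given up searching).
Civilian working-age population = 143.01 + 128.56 = 271.57 million.
Unemployment rate = 15.73 / 143.01 = 11.00%.
Labor force participation rate = 143.01 / 271.57 = 52.66%.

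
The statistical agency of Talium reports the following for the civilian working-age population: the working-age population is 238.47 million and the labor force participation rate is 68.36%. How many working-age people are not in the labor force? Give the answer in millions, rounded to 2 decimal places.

About 75.45 million are not in the labor force.

Share not in the labor force = 1 − 0.6836 = 0.3164.
Not in labor force = 0.3164 × 238.47 ≈ 75.45 million.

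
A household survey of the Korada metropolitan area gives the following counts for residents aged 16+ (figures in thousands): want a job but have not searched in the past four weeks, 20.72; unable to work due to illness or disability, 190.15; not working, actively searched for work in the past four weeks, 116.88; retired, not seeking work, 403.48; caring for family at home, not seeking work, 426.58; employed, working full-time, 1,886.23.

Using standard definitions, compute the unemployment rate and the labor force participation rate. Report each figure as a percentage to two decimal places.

Unemployment rate ≈ 5.83%; labor force participation rate ≈ 65.80%.

Employed = 1,886.23 thousand.
Unemployed = 116.88 thousand.
Labor force = 1,886.23 + 116.88 = 2,003.11 thousand.
Not in labor force = 20.72 + 190.15 + 403.48 + 426.58 = 1,040.93 thousand (those not working and not actively searching are outside the labor force — including those who want a job but have given up searching).
Civilian working-age population = 2,003.11 + 1,040.93 = 3,044.04 thousand.
Unemployment rate = 116.88 / 2,003.11 = 5.83%.
Labor force participation rate = 2,003.11 / 3,044.04 = 65.80%.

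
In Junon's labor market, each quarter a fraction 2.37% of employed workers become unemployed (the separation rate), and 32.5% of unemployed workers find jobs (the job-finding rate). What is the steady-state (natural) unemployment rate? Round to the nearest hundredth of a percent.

At steady state the flows balance: s·E = f·U, so U/(E+U) = s/(s+f).
u* = 2.37 / (2.37 + 32.5) = 2.37 / 34.87 = 6.80%.

Steady-state unemployment rate ≈ 6.80%.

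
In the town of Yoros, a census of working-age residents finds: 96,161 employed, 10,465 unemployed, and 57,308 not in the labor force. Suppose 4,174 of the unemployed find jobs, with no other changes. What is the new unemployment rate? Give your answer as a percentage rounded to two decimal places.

Initially, labor force = 96,161 + 10,465 = 106,626, so u = 10,465/106,626 = 9.81%.
After the change, unemployed falls and employed rises by 4,174; labor force unchanged → E = 100,335, U = 6,291, labor force = 106,626.
New unemployment rate = 6,291 / 106,626 = 5.90%.

New unemployment rate ≈ 5.90%.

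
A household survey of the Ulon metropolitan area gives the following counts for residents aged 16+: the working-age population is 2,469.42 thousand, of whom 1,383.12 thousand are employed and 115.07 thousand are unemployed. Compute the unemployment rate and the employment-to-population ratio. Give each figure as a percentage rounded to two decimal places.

Unemployment rate ≈ 7.68%; employment-population ratio ≈ 56.01%.

Labor force = employed + unemployed = 1,383.12 + 115.07 = 1,498.19 thousand.
Unemployment rate = 115.07 / 1,498.19 = 7.68%.
Employment-population ratio = 1,383.12 / 2,469.42 = 56.01%.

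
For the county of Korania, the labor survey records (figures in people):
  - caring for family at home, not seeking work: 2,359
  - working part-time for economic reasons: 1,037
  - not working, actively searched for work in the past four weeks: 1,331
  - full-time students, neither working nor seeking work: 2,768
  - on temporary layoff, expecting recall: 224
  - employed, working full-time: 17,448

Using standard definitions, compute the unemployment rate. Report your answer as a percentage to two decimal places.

Employed = 1,037 + 17,448 = 18,485 (anyone who worked, including part-time for economic reasons, counts as employed).
Unemployed = 1,331 + 224 = 1,555 (jobless and actively searching, or on temporary layoff).
Labor force = 18,485 + 1,555 = 20,040.
Unemployment rate = 1,555 / 20,040 = 7.76%.

Unemployment rate ≈ 7.76%.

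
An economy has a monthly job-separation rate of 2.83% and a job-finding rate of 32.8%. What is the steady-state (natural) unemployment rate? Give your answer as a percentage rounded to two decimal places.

At steady state the flows balance: s·E = f·U, so U/(E+U) = s/(s+f).
u* = 2.83 / (2.83 + 32.8) = 2.83 / 35.63 = 7.94%.

Steady-state unemployment rate ≈ 7.94%.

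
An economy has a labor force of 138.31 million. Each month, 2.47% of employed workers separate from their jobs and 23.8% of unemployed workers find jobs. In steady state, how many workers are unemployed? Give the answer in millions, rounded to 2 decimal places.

About 13.00 million are unemployed in steady state.

Steady-state unemployment rate u* = s/(s+f) = 2.47/(2.47+23.8) = 0.094024.
Unemployed = u* × labor force = 0.094024 × 138.31 ≈ 13.00 million.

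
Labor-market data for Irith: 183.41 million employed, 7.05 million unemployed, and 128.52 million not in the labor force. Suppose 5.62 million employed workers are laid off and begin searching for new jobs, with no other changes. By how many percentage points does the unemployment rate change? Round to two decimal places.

The unemployment rate changes by +2.95 percentage points.

Initially, labor force = 183.41 + 7.05 = 190.46 million, so u = 7.05/190.46 = 3.70%.
After the change, employed falls and unemployed rises by 5.62; labor force unchanged → E = 177.79, U = 12.67, labor force = 190.46 million.
New unemployment rate = 12.67 / 190.46 = 6.65%.
Change = 6.65% − 3.70% = +2.95 percentage points.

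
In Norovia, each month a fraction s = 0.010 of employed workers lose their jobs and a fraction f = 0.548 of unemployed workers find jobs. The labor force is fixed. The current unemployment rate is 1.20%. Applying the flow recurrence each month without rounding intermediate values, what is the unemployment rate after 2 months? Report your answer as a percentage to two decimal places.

With a fixed labor force, u_{t+1} = u_t + s·(1−u_t) − f·u_t = u_t·(1−s−f) + s.
Here 1−s−f = 0.442 and s = 0.010.
u_1 = 0.012000 × 0.442 + 0.010 = 0.015304.
u_2 = 0.015304 × 0.442 + 0.010 = 0.016764.

Unemployment rate after two months ≈ 1.68%.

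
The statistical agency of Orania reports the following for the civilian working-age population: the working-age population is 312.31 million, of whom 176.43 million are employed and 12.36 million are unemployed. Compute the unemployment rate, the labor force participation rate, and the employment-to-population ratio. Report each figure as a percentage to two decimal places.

Labor force = employed + unemployed = 176.43 + 12.36 = 188.79 million.
Unemployment rate = 12.36 / 188.79 = 6.55%.
Labor force participation rate = 188.79 / 312.31 = 60.45%.
Employment-population ratio = 176.43 / 312.31 = 56.49%.

Unemployment rate ≈ 6.55%; labor force participation rate ≈ 60.45%; employment-population ratio ≈ 56.49%.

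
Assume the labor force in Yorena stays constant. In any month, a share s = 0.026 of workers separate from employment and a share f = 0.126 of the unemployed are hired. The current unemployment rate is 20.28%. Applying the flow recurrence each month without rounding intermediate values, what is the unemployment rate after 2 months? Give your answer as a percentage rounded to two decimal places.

With a fixed labor force, u_{t+1} = u_t + s·(1−u_t) − f·u_t = u_t·(1−s−f) + s.
Here 1−s−f = 0.848 and s = 0.026.
u_1 = 0.202800 × 0.848 + 0.026 = 0.197974.
u_2 = 0.197974 × 0.848 + 0.026 = 0.193882.

Unemployment rate after two months ≈ 19.39%.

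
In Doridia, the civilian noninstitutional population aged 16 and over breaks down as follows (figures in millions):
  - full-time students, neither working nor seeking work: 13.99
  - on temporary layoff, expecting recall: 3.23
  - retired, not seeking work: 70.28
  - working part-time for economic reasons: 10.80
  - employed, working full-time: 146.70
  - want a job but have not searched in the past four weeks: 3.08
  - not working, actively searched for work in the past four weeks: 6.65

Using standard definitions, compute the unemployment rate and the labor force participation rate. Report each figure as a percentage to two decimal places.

Employed = 10.80 + 146.70 = 157.50 million (anyone who worked, including part-time for economic reasons, counts as employed).
Unemployed = 3.23 + 6.65 = 9.88 million (jobless and actively searching, or on temporary layoff).
Labor force = 157.50 + 9.88 = 167.38 million.
Not in labor force = 13.99 + 70.28 + 3.08 = 87.35 million (those not working and not actively searching are outside the labor force — including those who want a job but have given up searching).
Civilian working-age population = 167.38 + 87.35 = 254.73 million.
Unemployment rate = 9.88 / 167.38 = 5.90%.
Labor force participation rate = 167.38 / 254.73 = 65.71%.

Unemployment rate ≈ 5.90%; labor force participation rate ≈ 65.71%.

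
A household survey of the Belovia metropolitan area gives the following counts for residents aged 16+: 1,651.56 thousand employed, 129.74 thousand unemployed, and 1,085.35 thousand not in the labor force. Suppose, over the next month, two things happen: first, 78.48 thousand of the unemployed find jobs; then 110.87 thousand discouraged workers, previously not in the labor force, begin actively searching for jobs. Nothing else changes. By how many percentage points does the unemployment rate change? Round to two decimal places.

The unemployment rate changes by +1.29 percentage points.

Initially, labor force = 1,651.56 + 129.74 = 1,781.30 thousand, so u = 129.74/1,781.30 = 7.28%.
After the first change, unemployed falls and employed rises by 78.48; labor force unchanged → E = 1,730.04, U = 51.26, labor force = 1,781.30 thousand.
After the second change, unemployed and labor force both rise by 110.87 → E = 1,730.04, U = 162.13, labor force = 1,892.17 thousand.
New unemployment rate = 162.13 / 1,892.17 = 8.57%.
Change = 8.57% − 7.28% = +1.29 percentage points.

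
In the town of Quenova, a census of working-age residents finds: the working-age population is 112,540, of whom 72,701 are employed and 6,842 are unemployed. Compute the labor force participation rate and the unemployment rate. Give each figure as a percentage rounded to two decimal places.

Labor force = employed + unemployed = 72,701 + 6,842 = 79,543.
Unemployment rate = 6,842 / 79,543 = 8.60%.
Labor force participation rate = 79,543 / 112,540 = 70.68%.

Labor force participation rate ≈ 70.68%; unemployment rate ≈ 8.60%.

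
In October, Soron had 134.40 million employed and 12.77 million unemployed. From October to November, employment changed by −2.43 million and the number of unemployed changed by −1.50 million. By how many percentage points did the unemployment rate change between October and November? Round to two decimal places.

October: labor force = 134.40 + 12.77 = 147.17; u = 12.77/147.17 = 8.68%.
November: labor force = 131.97 + 11.27 = 143.24; u = 11.27/143.24 = 7.87%.
Change = 7.87% − 8.68% = −0.81 pp.

The unemployment rate changed by −0.81 percentage points.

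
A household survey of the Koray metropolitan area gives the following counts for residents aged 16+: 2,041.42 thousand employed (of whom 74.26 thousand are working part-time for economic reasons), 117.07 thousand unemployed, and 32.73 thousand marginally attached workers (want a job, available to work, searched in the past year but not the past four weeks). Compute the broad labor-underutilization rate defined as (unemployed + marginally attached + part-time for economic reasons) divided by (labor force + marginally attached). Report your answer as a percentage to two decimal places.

Broad underutilization rate ≈ 10.23%.

Labor force = 2,041.42 + 117.07 = 2,158.49 thousand.
Numerator = 117.07 + 32.73 + 74.26 = 224.06 thousand.
Denominator = 2,158.49 + 32.73 = 2,191.22 thousand.
Broad rate = 224.06 / 2,191.22 = 10.23%.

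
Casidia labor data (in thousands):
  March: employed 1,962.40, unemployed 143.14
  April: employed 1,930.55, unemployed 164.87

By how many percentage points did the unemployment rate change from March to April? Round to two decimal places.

The unemployment rate changed by +1.07 percentage points.

March: labor force = 1,962.40 + 143.14 = 2,105.54; u = 143.14/2,105.54 = 6.80%.
April: labor force = 1,930.55 + 164.87 = 2,095.42; u = 164.87/2,095.42 = 7.87%.
Change = 7.87% − 6.80% = +1.07 pp.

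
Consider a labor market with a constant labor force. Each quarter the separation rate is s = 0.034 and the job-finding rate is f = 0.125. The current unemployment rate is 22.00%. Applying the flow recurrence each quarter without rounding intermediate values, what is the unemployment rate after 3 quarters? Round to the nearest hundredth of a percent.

Unemployment rate after three quarters ≈ 21.75%.

With a fixed labor force, u_{t+1} = u_t + s·(1−u_t) − f·u_t = u_t·(1−s−f) + s.
Here 1−s−f = 0.841 and s = 0.034.
u_1 = 0.220000 × 0.841 + 0.034 = 0.219020.
u_2 = 0.219020 × 0.841 + 0.034 = 0.218196.
u_3 = 0.218196 × 0.841 + 0.034 = 0.217503.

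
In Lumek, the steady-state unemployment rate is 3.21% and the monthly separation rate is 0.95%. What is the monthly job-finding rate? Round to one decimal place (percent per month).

From u* = s/(s+f): f = s·(1−u)/u.
f = 0.95 × (1 − 0.0321) / 0.0321 = 0.9195 / 0.0321 ≈ 28.6% per month.

Job-finding rate ≈ 28.6% per month.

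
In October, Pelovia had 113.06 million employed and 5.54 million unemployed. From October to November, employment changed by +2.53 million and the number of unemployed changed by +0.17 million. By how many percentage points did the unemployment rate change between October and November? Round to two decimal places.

October: labor force = 113.06 + 5.54 = 118.60; u = 5.54/118.60 = 4.67%.
November: labor force = 115.59 + 5.71 = 121.30; u = 5.71/121.30 = 4.71%.
Change = 4.71% − 4.67% = +0.04 pp.

The unemployment rate changed by +0.04 percentage points.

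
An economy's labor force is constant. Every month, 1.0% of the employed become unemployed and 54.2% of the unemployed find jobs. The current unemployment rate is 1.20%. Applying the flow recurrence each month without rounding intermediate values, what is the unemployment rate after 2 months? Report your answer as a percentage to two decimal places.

With a fixed labor force, u_{t+1} = u_t + s·(1−u_t) − f·u_t = u_t·(1−s−f) + s.
Here 1−s−f = 0.448 and s = 0.010.
u_1 = 0.012000 × 0.448 + 0.010 = 0.015376.
u_2 = 0.015376 × 0.448 + 0.010 = 0.016888.

Unemployment rate after two months ≈ 1.69%.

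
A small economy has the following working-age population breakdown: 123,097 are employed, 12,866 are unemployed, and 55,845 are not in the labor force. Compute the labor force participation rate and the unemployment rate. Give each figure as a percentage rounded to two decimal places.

Labor force participation rate ≈ 70.88%; unemployment rate ≈ 9.46%.

Labor force = employed + unemployed = 123,097 + 12,866 = 135,963.
Working-age population = 135,963 + 55,845 = 191,808.
Unemployment rate = 12,866 / 135,963 = 9.46%.
Labor force participation rate = 135,963 / 191,808 = 70.88%.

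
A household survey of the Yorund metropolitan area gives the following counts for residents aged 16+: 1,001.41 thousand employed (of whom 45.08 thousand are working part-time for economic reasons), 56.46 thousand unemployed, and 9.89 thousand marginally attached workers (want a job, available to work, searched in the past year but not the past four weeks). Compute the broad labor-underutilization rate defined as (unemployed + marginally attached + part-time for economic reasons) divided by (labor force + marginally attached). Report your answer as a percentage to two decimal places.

Labor force = 1,001.41 + 56.46 = 1,057.87 thousand.
Numerator = 56.46 + 9.89 + 45.08 = 111.43 thousand.
Denominator = 1,057.87 + 9.89 = 1,067.76 thousand.
Broad rate = 111.43 / 1,067.76 = 10.44%.

Broad underutilization rate ≈ 10.44%.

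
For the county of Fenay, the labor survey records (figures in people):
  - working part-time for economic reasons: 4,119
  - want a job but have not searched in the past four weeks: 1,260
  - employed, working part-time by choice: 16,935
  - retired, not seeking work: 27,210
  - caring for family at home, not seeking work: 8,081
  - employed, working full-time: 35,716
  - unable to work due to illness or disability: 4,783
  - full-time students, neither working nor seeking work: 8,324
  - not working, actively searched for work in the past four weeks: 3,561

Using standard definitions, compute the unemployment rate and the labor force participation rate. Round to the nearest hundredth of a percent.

Employed = 4,119 + 16,935 + 35,716 = 56,770 (anyone who worked, including part-time for economic reasons, counts as employed).
Unemployed = 3,561.
Labor force = 56,770 + 3,561 = 60,331.
Not in labor force = 1,260 + 27,210 + 8,081 + 4,783 + 8,324 = 49,658 (those not working and not actively searching are outside the labor force — including those who want a job but have given up searching).
Civilian working-age population = 60,331 + 49,658 = 109,989.
Unemployment rate = 3,561 / 60,331 = 5.90%.
Labor force participation rate = 60,331 / 109,989 = 54.85%.

Unemployment rate ≈ 5.90%; labor force participation rate ≈ 54.85%.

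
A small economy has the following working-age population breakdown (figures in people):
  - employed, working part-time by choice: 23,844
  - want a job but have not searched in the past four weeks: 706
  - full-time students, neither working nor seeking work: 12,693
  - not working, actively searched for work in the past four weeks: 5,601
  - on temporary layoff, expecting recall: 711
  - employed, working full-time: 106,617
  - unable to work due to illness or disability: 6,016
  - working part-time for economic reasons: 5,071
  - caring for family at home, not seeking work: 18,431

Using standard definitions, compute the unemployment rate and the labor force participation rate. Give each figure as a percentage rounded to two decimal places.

Employed = 23,844 + 106,617 + 5,071 = 135,532 (anyone who worked, including part-time for economic reasons, counts as employed).
Unemployed = 5,601 + 711 = 6,312 (jobless and actively searching, or on temporary layoff).
Labor force = 135,532 + 6,312 = 141,844.
Not in labor force = 706 + 12,693 + 6,016 + 18,431 = 37,846 (those not working and not actively searching are outside the labor force — including those who want a job but have given up searching).
Civilian working-age population = 141,844 + 37,846 = 179,690.
Unemployment rate = 6,312 / 141,844 = 4.45%.
Labor force participation rate = 141,844 / 179,690 = 78.94%.

Unemployment rate ≈ 4.45%; labor force participation rate ≈ 78.94%.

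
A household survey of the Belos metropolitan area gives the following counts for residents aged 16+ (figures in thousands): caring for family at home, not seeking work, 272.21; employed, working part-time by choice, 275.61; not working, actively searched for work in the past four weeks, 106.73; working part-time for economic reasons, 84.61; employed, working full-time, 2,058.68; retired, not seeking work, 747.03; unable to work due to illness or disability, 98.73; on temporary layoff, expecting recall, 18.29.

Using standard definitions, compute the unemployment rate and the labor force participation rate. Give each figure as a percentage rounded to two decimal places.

Employed = 275.61 + 84.61 + 2,058.68 = 2,418.90 thousand (anyone who worked, including part-time for economic reasons, counts as employed).
Unemployed = 106.73 + 18.29 = 125.02 thousand (jobless and actively searching, or on temporary layoff).
Labor force = 2,418.90 + 125.02 = 2,543.92 thousand.
Not in labor force = 272.21 + 747.03 + 98.73 = 1,117.97 thousand (those not working and not actively searching are outside the labor force).
Civilian working-age population = 2,543.92 + 1,117.97 = 3,661.89 thousand.
Unemployment rate = 125.02 / 2,543.92 = 4.91%.
Labor force participation rate = 2,543.92 / 3,661.89 = 69.47%.

Unemployment rate ≈ 4.91%; labor force participation rate ≈ 69.47%.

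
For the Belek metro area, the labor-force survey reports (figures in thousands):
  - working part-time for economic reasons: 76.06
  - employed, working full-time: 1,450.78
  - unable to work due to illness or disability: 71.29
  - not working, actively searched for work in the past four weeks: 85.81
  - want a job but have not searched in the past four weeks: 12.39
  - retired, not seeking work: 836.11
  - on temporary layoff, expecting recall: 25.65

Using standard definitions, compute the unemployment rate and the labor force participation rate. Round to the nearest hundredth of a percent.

Employed = 76.06 + 1,450.78 = 1,526.84 thousand (anyone who worked, including part-time for economic reasons, counts as employed).
Unemployed = 85.81 + 25.65 = 111.46 thousand (jobless and actively searching, or on temporary layoff).
Labor force = 1,526.84 + 111.46 = 1,638.30 thousand.
Not in labor force = 71.29 + 12.39 + 836.11 = 919.79 thousand (those not working and not actively searching are outside the labor force — including those who want a job but have given up searching).
Civilian working-age population = 1,638.30 + 919.79 = 2,558.09 thousand.
Unemployment rate = 111.46 / 1,638.30 = 6.80%.
Labor force participation rate = 1,638.30 / 2,558.09 = 64.04%.

Unemployment rate ≈ 6.80%; labor force participation rate ≈ 64.04%.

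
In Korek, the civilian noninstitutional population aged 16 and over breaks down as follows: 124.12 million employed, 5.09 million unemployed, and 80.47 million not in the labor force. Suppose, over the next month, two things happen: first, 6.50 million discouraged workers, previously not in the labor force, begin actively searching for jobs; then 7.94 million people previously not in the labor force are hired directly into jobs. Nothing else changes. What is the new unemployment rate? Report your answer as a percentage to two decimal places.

Initially, labor force = 124.12 + 5.09 = 129.21 million, so u = 5.09/129.21 = 3.94%.
After the first change, unemployed and labor force both rise by 6.50 → E = 124.12, U = 11.59, labor force = 135.71 million.
After the second change, employed and labor force both rise by 7.94; unemployed unchanged → E = 132.06, U = 11.59, labor force = 143.65 million.
New unemployment rate = 11.59 / 143.65 = 8.07%.

New unemployment rate ≈ 8.07%.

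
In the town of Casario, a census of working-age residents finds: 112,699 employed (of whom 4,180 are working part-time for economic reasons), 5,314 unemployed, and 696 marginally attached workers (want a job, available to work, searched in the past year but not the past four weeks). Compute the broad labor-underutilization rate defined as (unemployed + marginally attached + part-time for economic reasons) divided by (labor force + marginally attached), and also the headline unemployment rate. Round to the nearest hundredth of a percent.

Labor force = 112,699 + 5,314 = 118,013.
Numerator = 5,314 + 696 + 4,180 = 10,190.
Denominator = 118,013 + 696 = 118,709.
Broad rate = 10,190 / 118,709 = 8.58%.
Headline unemployment rate = 5,314 / 118,013 = 4.50%.

Broad underutilization rate ≈ 8.58%; headline unemployment rate ≈ 4.50%.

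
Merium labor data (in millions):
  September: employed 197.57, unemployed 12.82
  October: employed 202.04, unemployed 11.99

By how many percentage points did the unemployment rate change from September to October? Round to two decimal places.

The unemployment rate changed by −0.49 percentage points.

September: labor force = 197.57 + 12.82 = 210.39; u = 12.82/210.39 = 6.09%.
October: labor force = 202.04 + 11.99 = 214.03; u = 11.99/214.03 = 5.60%.
Change = 5.60% − 6.09% = −0.49 pp.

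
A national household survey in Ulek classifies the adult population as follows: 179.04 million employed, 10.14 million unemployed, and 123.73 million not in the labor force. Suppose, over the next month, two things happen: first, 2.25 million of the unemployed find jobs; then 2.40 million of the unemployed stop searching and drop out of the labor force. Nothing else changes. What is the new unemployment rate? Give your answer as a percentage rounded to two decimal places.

New unemployment rate ≈ 2.94%.

Initially, labor force = 179.04 + 10.14 = 189.18 million, so u = 10.14/189.18 = 5.36%.
After the first change, unemployed falls and employed rises by 2.25; labor force unchanged → E = 181.29, U = 7.89, labor force = 189.18 million.
After the second change, unemployed and labor force both fall by 2.40 → E = 181.29, U = 5.49, labor force = 186.78 million.
New unemployment rate = 5.49 / 186.78 = 2.94%.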